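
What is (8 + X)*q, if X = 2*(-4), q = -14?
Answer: 0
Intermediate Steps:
X = -8
(8 + X)*q = (8 - 8)*(-14) = 0*(-14) = 0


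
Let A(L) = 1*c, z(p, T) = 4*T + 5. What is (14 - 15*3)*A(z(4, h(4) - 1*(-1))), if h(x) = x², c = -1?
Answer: 31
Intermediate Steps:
z(p, T) = 5 + 4*T
A(L) = -1 (A(L) = 1*(-1) = -1)
(14 - 15*3)*A(z(4, h(4) - 1*(-1))) = (14 - 15*3)*(-1) = (14 - 45)*(-1) = -31*(-1) = 31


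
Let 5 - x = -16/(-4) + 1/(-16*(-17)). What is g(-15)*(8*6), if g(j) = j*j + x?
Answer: 184413/17 ≈ 10848.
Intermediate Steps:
x = 271/272 (x = 5 - (-16/(-4) + 1/(-16*(-17))) = 5 - (-16*(-¼) - 1/16*(-1/17)) = 5 - (4 + 1/272) = 5 - 1*1089/272 = 5 - 1089/272 = 271/272 ≈ 0.99632)
g(j) = 271/272 + j² (g(j) = j*j + 271/272 = j² + 271/272 = 271/272 + j²)
g(-15)*(8*6) = (271/272 + (-15)²)*(8*6) = (271/272 + 225)*48 = (61471/272)*48 = 184413/17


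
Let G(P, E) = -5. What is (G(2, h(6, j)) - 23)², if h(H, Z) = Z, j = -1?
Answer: 784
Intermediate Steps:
(G(2, h(6, j)) - 23)² = (-5 - 23)² = (-28)² = 784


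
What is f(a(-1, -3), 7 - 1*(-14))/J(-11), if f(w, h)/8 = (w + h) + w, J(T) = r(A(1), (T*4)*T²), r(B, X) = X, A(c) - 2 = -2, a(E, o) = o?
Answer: -30/1331 ≈ -0.022539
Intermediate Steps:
A(c) = 0 (A(c) = 2 - 2 = 0)
J(T) = 4*T³ (J(T) = (T*4)*T² = (4*T)*T² = 4*T³)
f(w, h) = 8*h + 16*w (f(w, h) = 8*((w + h) + w) = 8*((h + w) + w) = 8*(h + 2*w) = 8*h + 16*w)
f(a(-1, -3), 7 - 1*(-14))/J(-11) = (8*(7 - 1*(-14)) + 16*(-3))/((4*(-11)³)) = (8*(7 + 14) - 48)/((4*(-1331))) = (8*21 - 48)/(-5324) = (168 - 48)*(-1/5324) = 120*(-1/5324) = -30/1331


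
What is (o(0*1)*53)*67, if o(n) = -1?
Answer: -3551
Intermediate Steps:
(o(0*1)*53)*67 = -1*53*67 = -53*67 = -3551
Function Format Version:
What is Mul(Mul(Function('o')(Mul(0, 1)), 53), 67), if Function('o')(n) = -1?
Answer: -3551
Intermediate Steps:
Mul(Mul(Function('o')(Mul(0, 1)), 53), 67) = Mul(Mul(-1, 53), 67) = Mul(-53, 67) = -3551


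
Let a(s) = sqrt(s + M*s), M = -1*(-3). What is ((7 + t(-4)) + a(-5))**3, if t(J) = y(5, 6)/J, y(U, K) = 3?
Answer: -8375/64 + 1555*I*sqrt(5)/8 ≈ -130.86 + 434.64*I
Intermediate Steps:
M = 3
t(J) = 3/J
a(s) = 2*sqrt(s) (a(s) = sqrt(s + 3*s) = sqrt(4*s) = 2*sqrt(s))
((7 + t(-4)) + a(-5))**3 = ((7 + 3/(-4)) + 2*sqrt(-5))**3 = ((7 + 3*(-1/4)) + 2*(I*sqrt(5)))**3 = ((7 - 3/4) + 2*I*sqrt(5))**3 = (25/4 + 2*I*sqrt(5))**3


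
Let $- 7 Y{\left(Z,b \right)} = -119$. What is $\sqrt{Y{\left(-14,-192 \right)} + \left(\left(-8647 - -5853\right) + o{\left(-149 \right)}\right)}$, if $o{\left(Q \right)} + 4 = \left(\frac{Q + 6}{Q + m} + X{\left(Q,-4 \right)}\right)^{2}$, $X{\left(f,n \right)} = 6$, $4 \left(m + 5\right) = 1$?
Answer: $\frac{i \sqrt{1033679081}}{615} \approx 52.278 i$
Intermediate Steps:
$m = - \frac{19}{4}$ ($m = -5 + \frac{1}{4} \cdot 1 = -5 + \frac{1}{4} = - \frac{19}{4} \approx -4.75$)
$Y{\left(Z,b \right)} = 17$ ($Y{\left(Z,b \right)} = \left(- \frac{1}{7}\right) \left(-119\right) = 17$)
$o{\left(Q \right)} = -4 + \left(6 + \frac{6 + Q}{- \frac{19}{4} + Q}\right)^{2}$ ($o{\left(Q \right)} = -4 + \left(\frac{Q + 6}{Q - \frac{19}{4}} + 6\right)^{2} = -4 + \left(\frac{6 + Q}{- \frac{19}{4} + Q} + 6\right)^{2} = -4 + \left(6 + \frac{6 + Q}{- \frac{19}{4} + Q}\right)^{2}$)
$\sqrt{Y{\left(-14,-192 \right)} + \left(\left(-8647 - -5853\right) + o{\left(-149 \right)}\right)} = \sqrt{17 + \left(\left(-8647 - -5853\right) + \frac{16 \left(416 - -41273 + 45 \left(-149\right)^{2}\right)}{361 - -22648 + 16 \left(-149\right)^{2}}\right)} = \sqrt{17 + \left(\left(-8647 + 5853\right) + \frac{16 \left(416 + 41273 + 45 \cdot 22201\right)}{361 + 22648 + 16 \cdot 22201}\right)} = \sqrt{17 - \left(2794 - \frac{16 \left(416 + 41273 + 999045\right)}{361 + 22648 + 355216}\right)} = \sqrt{17 - \left(2794 - 16 \cdot \frac{1}{378225} \cdot 1040734\right)} = \sqrt{17 - \left(2794 - \frac{16651744}{378225}\right)} = \sqrt{17 + \left(-2794 + \frac{16651744}{378225}\right)} = \sqrt{17 - \frac{1040108906}{378225}} = \sqrt{- \frac{1033679081}{378225}} = \frac{i \sqrt{1033679081}}{615}$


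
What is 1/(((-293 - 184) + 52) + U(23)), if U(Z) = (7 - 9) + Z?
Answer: -1/404 ≈ -0.0024752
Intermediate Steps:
U(Z) = -2 + Z
1/(((-293 - 184) + 52) + U(23)) = 1/(((-293 - 184) + 52) + (-2 + 23)) = 1/((-477 + 52) + 21) = 1/(-425 + 21) = 1/(-404) = -1/404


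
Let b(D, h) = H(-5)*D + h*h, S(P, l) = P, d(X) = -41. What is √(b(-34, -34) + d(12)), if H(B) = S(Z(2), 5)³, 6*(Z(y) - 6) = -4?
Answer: I*√327477/9 ≈ 63.584*I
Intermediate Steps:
Z(y) = 16/3 (Z(y) = 6 + (⅙)*(-4) = 6 - ⅔ = 16/3)
H(B) = 4096/27 (H(B) = (16/3)³ = 4096/27)
b(D, h) = h² + 4096*D/27 (b(D, h) = 4096*D/27 + h*h = 4096*D/27 + h² = h² + 4096*D/27)
√(b(-34, -34) + d(12)) = √(((-34)² + (4096/27)*(-34)) - 41) = √((1156 - 139264/27) - 41) = √(-108052/27 - 41) = √(-109159/27) = I*√327477/9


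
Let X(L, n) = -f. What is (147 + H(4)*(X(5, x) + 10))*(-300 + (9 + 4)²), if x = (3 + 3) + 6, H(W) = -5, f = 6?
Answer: -16637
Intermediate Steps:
x = 12 (x = 6 + 6 = 12)
X(L, n) = -6 (X(L, n) = -1*6 = -6)
(147 + H(4)*(X(5, x) + 10))*(-300 + (9 + 4)²) = (147 - 5*(-6 + 10))*(-300 + (9 + 4)²) = (147 - 5*4)*(-300 + 13²) = (147 - 20)*(-300 + 169) = 127*(-131) = -16637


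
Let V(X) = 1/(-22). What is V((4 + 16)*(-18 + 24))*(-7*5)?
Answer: 35/22 ≈ 1.5909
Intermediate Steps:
V(X) = -1/22
V((4 + 16)*(-18 + 24))*(-7*5) = -(-7)*5/22 = -1/22*(-35) = 35/22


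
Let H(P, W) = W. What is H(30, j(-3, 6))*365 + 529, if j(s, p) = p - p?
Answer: 529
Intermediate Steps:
j(s, p) = 0
H(30, j(-3, 6))*365 + 529 = 0*365 + 529 = 0 + 529 = 529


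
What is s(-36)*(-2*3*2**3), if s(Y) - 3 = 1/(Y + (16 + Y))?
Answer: -1002/7 ≈ -143.14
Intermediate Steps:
s(Y) = 3 + 1/(16 + 2*Y) (s(Y) = 3 + 1/(Y + (16 + Y)) = 3 + 1/(16 + 2*Y))
s(-36)*(-2*3*2**3) = ((49 + 6*(-36))/(2*(8 - 36)))*(-2*3*2**3) = ((1/2)*(49 - 216)/(-28))*(-6*8) = ((1/2)*(-1/28)*(-167))*(-48) = (167/56)*(-48) = -1002/7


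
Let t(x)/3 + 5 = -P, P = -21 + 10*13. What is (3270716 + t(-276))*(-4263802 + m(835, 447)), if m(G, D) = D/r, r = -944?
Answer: -6581675970248045/472 ≈ -1.3944e+13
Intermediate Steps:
m(G, D) = -D/944 (m(G, D) = D/(-944) = D*(-1/944) = -D/944)
P = 109 (P = -21 + 130 = 109)
t(x) = -342 (t(x) = -15 + 3*(-1*109) = -15 + 3*(-109) = -15 - 327 = -342)
(3270716 + t(-276))*(-4263802 + m(835, 447)) = (3270716 - 342)*(-4263802 - 1/944*447) = 3270374*(-4263802 - 447/944) = 3270374*(-4025029535/944) = -6581675970248045/472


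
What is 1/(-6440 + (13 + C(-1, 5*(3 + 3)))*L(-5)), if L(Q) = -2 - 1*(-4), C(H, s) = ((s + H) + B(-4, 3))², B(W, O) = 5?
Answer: -1/4102 ≈ -0.00024378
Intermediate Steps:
C(H, s) = (5 + H + s)² (C(H, s) = ((s + H) + 5)² = ((H + s) + 5)² = (5 + H + s)²)
L(Q) = 2 (L(Q) = -2 + 4 = 2)
1/(-6440 + (13 + C(-1, 5*(3 + 3)))*L(-5)) = 1/(-6440 + (13 + (5 - 1 + 5*(3 + 3))²)*2) = 1/(-6440 + (13 + (5 - 1 + 5*6)²)*2) = 1/(-6440 + (13 + (5 - 1 + 30)²)*2) = 1/(-6440 + (13 + 34²)*2) = 1/(-6440 + (13 + 1156)*2) = 1/(-6440 + 1169*2) = 1/(-6440 + 2338) = 1/(-4102) = -1/4102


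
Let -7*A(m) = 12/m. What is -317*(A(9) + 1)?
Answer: -5389/21 ≈ -256.62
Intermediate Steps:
A(m) = -12/(7*m)
-317*(A(9) + 1) = -317*(-12/7/9 + 1) = -317*(-12/7*⅑ + 1) = -317*(-4/21 + 1) = -317*17/21 = -5389/21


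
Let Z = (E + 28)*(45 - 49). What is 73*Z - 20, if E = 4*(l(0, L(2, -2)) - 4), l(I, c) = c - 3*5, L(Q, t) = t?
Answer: 16332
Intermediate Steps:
l(I, c) = -15 + c (l(I, c) = c - 15 = -15 + c)
E = -84 (E = 4*((-15 - 2) - 4) = 4*(-17 - 4) = 4*(-21) = -84)
Z = 224 (Z = (-84 + 28)*(45 - 49) = -56*(-4) = 224)
73*Z - 20 = 73*224 - 20 = 16352 - 20 = 16332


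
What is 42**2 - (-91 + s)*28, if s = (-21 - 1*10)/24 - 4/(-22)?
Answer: 286643/66 ≈ 4343.1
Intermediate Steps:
s = -293/264 (s = (-21 - 10)*(1/24) - 4*(-1/22) = -31*1/24 + 2/11 = -31/24 + 2/11 = -293/264 ≈ -1.1098)
42**2 - (-91 + s)*28 = 42**2 - (-91 - 293/264)*28 = 1764 - (-24317)*28/264 = 1764 - 1*(-170219/66) = 1764 + 170219/66 = 286643/66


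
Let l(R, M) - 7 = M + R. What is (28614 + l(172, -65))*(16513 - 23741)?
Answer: -207645984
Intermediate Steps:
l(R, M) = 7 + M + R (l(R, M) = 7 + (M + R) = 7 + M + R)
(28614 + l(172, -65))*(16513 - 23741) = (28614 + (7 - 65 + 172))*(16513 - 23741) = (28614 + 114)*(-7228) = 28728*(-7228) = -207645984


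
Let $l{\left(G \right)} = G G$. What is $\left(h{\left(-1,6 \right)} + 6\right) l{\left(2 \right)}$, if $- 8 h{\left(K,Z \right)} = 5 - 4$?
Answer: $\frac{47}{2} \approx 23.5$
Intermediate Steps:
$h{\left(K,Z \right)} = - \frac{1}{8}$ ($h{\left(K,Z \right)} = - \frac{5 - 4}{8} = \left(- \frac{1}{8}\right) 1 = - \frac{1}{8}$)
$l{\left(G \right)} = G^{2}$
$\left(h{\left(-1,6 \right)} + 6\right) l{\left(2 \right)} = \left(- \frac{1}{8} + 6\right) 2^{2} = \frac{47}{8} \cdot 4 = \frac{47}{2}$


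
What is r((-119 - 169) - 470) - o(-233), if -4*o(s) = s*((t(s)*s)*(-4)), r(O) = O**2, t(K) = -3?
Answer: 737431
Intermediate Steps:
o(s) = -3*s**2 (o(s) = -s*-3*s*(-4)/4 = -s*12*s/4 = -3*s**2)
r((-119 - 169) - 470) - o(-233) = ((-119 - 169) - 470)**2 - (-3)*(-233)**2 = (-288 - 470)**2 - (-3)*54289 = (-758)**2 - 1*(-162867) = 574564 + 162867 = 737431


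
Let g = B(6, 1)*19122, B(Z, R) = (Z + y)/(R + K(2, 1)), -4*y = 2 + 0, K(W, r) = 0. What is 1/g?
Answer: 1/105171 ≈ 9.5083e-6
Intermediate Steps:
y = -½ (y = -(2 + 0)/4 = -¼*2 = -½ ≈ -0.50000)
B(Z, R) = (-½ + Z)/R (B(Z, R) = (Z - ½)/(R + 0) = (-½ + Z)/R)
g = 105171 (g = ((-½ + 6)/1)*19122 = (1*(11/2))*19122 = (11/2)*19122 = 105171)
1/g = 1/105171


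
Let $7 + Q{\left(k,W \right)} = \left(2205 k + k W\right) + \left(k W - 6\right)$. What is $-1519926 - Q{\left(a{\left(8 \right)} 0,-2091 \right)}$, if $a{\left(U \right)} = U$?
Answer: $-1519913$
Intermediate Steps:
$Q{\left(k,W \right)} = -13 + 2205 k + 2 W k$ ($Q{\left(k,W \right)} = -7 + \left(\left(2205 k + k W\right) + \left(k W - 6\right)\right) = -7 + \left(\left(2205 k + W k\right) + \left(W k - 6\right)\right) = -7 + \left(\left(2205 k + W k\right) + \left(-6 + W k\right)\right) = -7 + \left(-6 + 2205 k + 2 W k\right) = -13 + 2205 k + 2 W k$)
$-1519926 - Q{\left(a{\left(8 \right)} 0,-2091 \right)} = -1519926 - \left(-13 + 2205 \cdot 8 \cdot 0 + 2 \left(-2091\right) 8 \cdot 0\right) = -1519926 - \left(-13 + 2205 \cdot 0 + 2 \left(-2091\right) 0\right) = -1519926 - \left(-13 + 0 + 0\right) = -1519926 - -13 = -1519926 + 13 = -1519913$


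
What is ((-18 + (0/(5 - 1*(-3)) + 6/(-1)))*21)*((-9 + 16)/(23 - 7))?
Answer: -441/2 ≈ -220.50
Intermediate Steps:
((-18 + (0/(5 - 1*(-3)) + 6/(-1)))*21)*((-9 + 16)/(23 - 7)) = ((-18 + (0/(5 + 3) + 6*(-1)))*21)*(7/16) = ((-18 + (0/8 - 6))*21)*(7*(1/16)) = ((-18 + (0*(⅛) - 6))*21)*(7/16) = ((-18 + (0 - 6))*21)*(7/16) = ((-18 - 6)*21)*(7/16) = -24*21*(7/16) = -504*7/16 = -441/2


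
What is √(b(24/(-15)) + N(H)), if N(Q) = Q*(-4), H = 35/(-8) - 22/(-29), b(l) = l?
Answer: √1081990/290 ≈ 3.5869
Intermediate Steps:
H = -839/232 (H = 35*(-⅛) - 22*(-1/29) = -35/8 + 22/29 = -839/232 ≈ -3.6164)
N(Q) = -4*Q
√(b(24/(-15)) + N(H)) = √(24/(-15) - 4*(-839/232)) = √(24*(-1/15) + 839/58) = √(-8/5 + 839/58) = √(3731/290) = √1081990/290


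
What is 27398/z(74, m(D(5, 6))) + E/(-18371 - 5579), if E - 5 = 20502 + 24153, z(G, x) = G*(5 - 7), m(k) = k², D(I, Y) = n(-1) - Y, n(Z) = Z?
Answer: -33139589/177230 ≈ -186.99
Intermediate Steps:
D(I, Y) = -1 - Y
z(G, x) = -2*G (z(G, x) = G*(-2) = -2*G)
E = 44660 (E = 5 + (20502 + 24153) = 5 + 44655 = 44660)
27398/z(74, m(D(5, 6))) + E/(-18371 - 5579) = 27398/((-2*74)) + 44660/(-18371 - 5579) = 27398/(-148) + 44660/(-23950) = 27398*(-1/148) + 44660*(-1/23950) = -13699/74 - 4466/2395 = -33139589/177230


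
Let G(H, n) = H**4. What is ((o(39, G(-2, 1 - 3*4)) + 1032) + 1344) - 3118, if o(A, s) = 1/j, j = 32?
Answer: -23743/32 ≈ -741.97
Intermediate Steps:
o(A, s) = 1/32
((o(39, G(-2, 1 - 3*4)) + 1032) + 1344) - 3118 = ((1/32 + 1032) + 1344) - 3118 = (33025/32 + 1344) - 3118 = 76033/32 - 3118 = -23743/32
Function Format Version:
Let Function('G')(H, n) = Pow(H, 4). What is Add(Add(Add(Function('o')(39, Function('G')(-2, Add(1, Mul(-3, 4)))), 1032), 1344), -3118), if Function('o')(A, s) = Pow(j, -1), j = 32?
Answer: Rational(-23743, 32) ≈ -741.97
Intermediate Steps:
Function('o')(A, s) = Rational(1, 32) (Function('o')(A, s) = Pow(32, -1) = Rational(1, 32))
Add(Add(Add(Function('o')(39, Function('G')(-2, Add(1, Mul(-3, 4)))), 1032), 1344), -3118) = Add(Add(Add(Rational(1, 32), 1032), 1344), -3118) = Add(Add(Rational(33025, 32), 1344), -3118) = Add(Rational(76033, 32), -3118) = Rational(-23743, 32)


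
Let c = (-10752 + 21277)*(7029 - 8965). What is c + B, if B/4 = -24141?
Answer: -20472964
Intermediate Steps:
c = -20376400 (c = 10525*(-1936) = -20376400)
B = -96564 (B = 4*(-24141) = -96564)
c + B = -20376400 - 96564 = -20472964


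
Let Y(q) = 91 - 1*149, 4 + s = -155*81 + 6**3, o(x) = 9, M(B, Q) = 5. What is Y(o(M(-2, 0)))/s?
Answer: 58/12343 ≈ 0.0046990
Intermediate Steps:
s = -12343 (s = -4 + (-155*81 + 6**3) = -4 + (-12555 + 216) = -4 - 12339 = -12343)
Y(q) = -58 (Y(q) = 91 - 149 = -58)
Y(o(M(-2, 0)))/s = -58/(-12343) = -58*(-1/12343) = 58/12343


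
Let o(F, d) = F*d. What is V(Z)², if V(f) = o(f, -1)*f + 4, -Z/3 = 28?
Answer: 49730704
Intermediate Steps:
Z = -84 (Z = -3*28 = -84)
V(f) = 4 - f² (V(f) = (f*(-1))*f + 4 = (-f)*f + 4 = -f² + 4 = 4 - f²)
V(Z)² = (4 - 1*(-84)²)² = (4 - 1*7056)² = (4 - 7056)² = (-7052)² = 49730704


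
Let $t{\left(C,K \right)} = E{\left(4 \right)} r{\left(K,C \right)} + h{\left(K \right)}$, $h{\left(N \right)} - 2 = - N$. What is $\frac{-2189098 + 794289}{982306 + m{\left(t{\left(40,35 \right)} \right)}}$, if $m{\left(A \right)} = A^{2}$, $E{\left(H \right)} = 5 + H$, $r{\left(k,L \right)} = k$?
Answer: $- \frac{1394809}{1061830} \approx -1.3136$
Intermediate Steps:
$h{\left(N \right)} = 2 - N$
$t{\left(C,K \right)} = 2 + 8 K$ ($t{\left(C,K \right)} = \left(5 + 4\right) K - \left(-2 + K\right) = 9 K - \left(-2 + K\right) = 2 + 8 K$)
$\frac{-2189098 + 794289}{982306 + m{\left(t{\left(40,35 \right)} \right)}} = \frac{-2189098 + 794289}{982306 + \left(2 + 8 \cdot 35\right)^{2}} = - \frac{1394809}{982306 + \left(2 + 280\right)^{2}} = - \frac{1394809}{982306 + 282^{2}} = - \frac{1394809}{982306 + 79524} = - \frac{1394809}{1061830}$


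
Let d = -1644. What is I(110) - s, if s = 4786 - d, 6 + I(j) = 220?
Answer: -6216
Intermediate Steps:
I(j) = 214 (I(j) = -6 + 220 = 214)
s = 6430 (s = 4786 - 1*(-1644) = 4786 + 1644 = 6430)
I(110) - s = 214 - 1*6430 = 214 - 6430 = -6216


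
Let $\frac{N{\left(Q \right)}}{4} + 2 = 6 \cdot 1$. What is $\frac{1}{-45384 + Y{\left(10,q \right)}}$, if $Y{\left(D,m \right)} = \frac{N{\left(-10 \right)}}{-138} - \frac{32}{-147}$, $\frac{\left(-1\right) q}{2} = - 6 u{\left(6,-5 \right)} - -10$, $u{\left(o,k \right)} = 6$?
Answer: $- \frac{3381}{153442960} \approx -2.2034 \cdot 10^{-5}$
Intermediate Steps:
$N{\left(Q \right)} = 16$ ($N{\left(Q \right)} = -8 + 4 \cdot 6 \cdot 1 = -8 + 4 \cdot 6 = -8 + 24 = 16$)
$q = 52$ ($q = - 2 \left(\left(-6\right) 6 - -10\right) = - 2 \left(-36 + \left(-2 + 12\right)\right) = - 2 \left(-36 + 10\right) = \left(-2\right) \left(-26\right) = 52$)
$Y{\left(D,m \right)} = \frac{344}{3381}$ ($Y{\left(D,m \right)} = \frac{16}{-138} - \frac{32}{-147} = 16 \left(- \frac{1}{138}\right) - - \frac{32}{147} = - \frac{8}{69} + \frac{32}{147} = \frac{344}{3381}$)
$\frac{1}{-45384 + Y{\left(10,q \right)}} = \frac{1}{-45384 + \frac{344}{3381}} = \frac{1}{- \frac{153442960}{3381}} = - \frac{3381}{153442960}$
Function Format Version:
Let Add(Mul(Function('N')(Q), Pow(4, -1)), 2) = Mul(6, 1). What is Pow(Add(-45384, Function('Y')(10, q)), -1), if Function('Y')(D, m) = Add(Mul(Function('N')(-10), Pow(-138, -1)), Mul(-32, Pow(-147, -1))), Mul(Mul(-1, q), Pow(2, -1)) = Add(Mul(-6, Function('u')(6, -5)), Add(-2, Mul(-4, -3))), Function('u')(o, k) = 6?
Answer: Rational(-3381, 153442960) ≈ -2.2034e-5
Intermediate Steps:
Function('N')(Q) = 16 (Function('N')(Q) = Add(-8, Mul(4, Mul(6, 1))) = Add(-8, Mul(4, 6)) = Add(-8, 24) = 16)
q = 52 (q = Mul(-2, Add(Mul(-6, 6), Add(-2, Mul(-4, -3)))) = Mul(-2, Add(-36, Add(-2, 12))) = Mul(-2, Add(-36, 10)) = Mul(-2, -26) = 52)
Function('Y')(D, m) = Rational(344, 3381) (Function('Y')(D, m) = Add(Mul(16, Pow(-138, -1)), Mul(-32, Pow(-147, -1))) = Add(Mul(16, Rational(-1, 138)), Mul(-32, Rational(-1, 147))) = Add(Rational(-8, 69), Rational(32, 147)) = Rational(344, 3381))
Pow(Add(-45384, Function('Y')(10, q)), -1) = Pow(Add(-45384, Rational(344, 3381)), -1) = Pow(Rational(-153442960, 3381), -1) = Rational(-3381, 153442960)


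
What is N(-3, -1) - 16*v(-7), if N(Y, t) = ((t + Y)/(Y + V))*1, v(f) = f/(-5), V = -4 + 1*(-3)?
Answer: -22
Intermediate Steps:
V = -7 (V = -4 - 3 = -7)
v(f) = -f/5 (v(f) = f*(-1/5) = -f/5)
N(Y, t) = (Y + t)/(-7 + Y) (N(Y, t) = ((t + Y)/(Y - 7))*1 = ((Y + t)/(-7 + Y))*1 = (Y + t)/(-7 + Y))
N(-3, -1) - 16*v(-7) = (-3 - 1)/(-7 - 3) - (-16)*(-7)/5 = -4/(-10) - 16*7/5 = -1/10*(-4) - 112/5 = 2/5 - 112/5 = -22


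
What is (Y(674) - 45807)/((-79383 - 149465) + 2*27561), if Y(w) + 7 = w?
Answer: 22570/86863 ≈ 0.25983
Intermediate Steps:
Y(w) = -7 + w
(Y(674) - 45807)/((-79383 - 149465) + 2*27561) = ((-7 + 674) - 45807)/((-79383 - 149465) + 2*27561) = (667 - 45807)/(-228848 + 55122) = -45140/(-173726) = -45140*(-1/173726) = 22570/86863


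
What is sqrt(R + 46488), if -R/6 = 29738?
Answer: 6*I*sqrt(3665) ≈ 363.24*I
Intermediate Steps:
R = -178428 (R = -6*29738 = -178428)
sqrt(R + 46488) = sqrt(-178428 + 46488) = sqrt(-131940) = 6*I*sqrt(3665)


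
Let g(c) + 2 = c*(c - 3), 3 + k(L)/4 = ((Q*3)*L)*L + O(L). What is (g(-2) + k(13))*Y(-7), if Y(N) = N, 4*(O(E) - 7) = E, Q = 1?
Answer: -14455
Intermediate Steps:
O(E) = 7 + E/4
k(L) = 16 + L + 12*L**2 (k(L) = -12 + 4*(((1*3)*L)*L + (7 + L/4)) = -12 + 4*((3*L)*L + (7 + L/4)) = -12 + 4*(3*L**2 + (7 + L/4)) = -12 + 4*(7 + 3*L**2 + L/4) = -12 + (28 + L + 12*L**2) = 16 + L + 12*L**2)
g(c) = -2 + c*(-3 + c) (g(c) = -2 + c*(c - 3) = -2 + c*(-3 + c))
(g(-2) + k(13))*Y(-7) = ((-2 + (-2)**2 - 3*(-2)) + (16 + 13 + 12*13**2))*(-7) = ((-2 + 4 + 6) + (16 + 13 + 12*169))*(-7) = (8 + (16 + 13 + 2028))*(-7) = (8 + 2057)*(-7) = 2065*(-7) = -14455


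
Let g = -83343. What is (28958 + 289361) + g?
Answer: 234976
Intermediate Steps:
(28958 + 289361) + g = (28958 + 289361) - 83343 = 318319 - 83343 = 234976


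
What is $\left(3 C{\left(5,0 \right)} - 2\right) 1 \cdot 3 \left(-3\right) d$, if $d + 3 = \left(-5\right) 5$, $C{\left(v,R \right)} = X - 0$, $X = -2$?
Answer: $-2016$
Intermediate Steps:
$C{\left(v,R \right)} = -2$ ($C{\left(v,R \right)} = -2 - 0 = -2 + 0 = -2$)
$d = -28$ ($d = -3 - 25 = -28$)
$\left(3 C{\left(5,0 \right)} - 2\right) 1 \cdot 3 \left(-3\right) d = \left(3 \left(-2\right) - 2\right) 1 \cdot 3 \left(-3\right) \left(-28\right) = \left(-6 - 2\right) 3 \left(-3\right) \left(-28\right) = \left(-8\right) \left(-9\right) \left(-28\right) = 72 \left(-28\right) = -2016$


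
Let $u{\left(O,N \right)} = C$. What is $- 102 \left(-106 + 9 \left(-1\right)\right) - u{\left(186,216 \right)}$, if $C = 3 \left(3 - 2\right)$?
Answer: $11727$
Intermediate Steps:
$C = 3$ ($C = 3 \cdot 1 = 3$)
$u{\left(O,N \right)} = 3$
$- 102 \left(-106 + 9 \left(-1\right)\right) - u{\left(186,216 \right)} = - 102 \left(-106 + 9 \left(-1\right)\right) - 3 = - 102 \left(-106 - 9\right) - 3 = \left(-102\right) \left(-115\right) - 3 = 11730 - 3 = 11727$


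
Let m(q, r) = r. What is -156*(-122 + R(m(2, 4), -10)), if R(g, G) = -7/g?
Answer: 19305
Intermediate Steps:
-156*(-122 + R(m(2, 4), -10)) = -156*(-122 - 7/4) = -156*(-495/4) = 19305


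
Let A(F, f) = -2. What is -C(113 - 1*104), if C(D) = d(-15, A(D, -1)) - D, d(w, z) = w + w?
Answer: 39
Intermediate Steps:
d(w, z) = 2*w
C(D) = -30 - D (C(D) = 2*(-15) - D = -30 - D)
-C(113 - 1*104) = -(-30 - (113 - 1*104)) = -(-30 - (113 - 104)) = -(-30 - 1*9) = -(-30 - 9) = -1*(-39) = 39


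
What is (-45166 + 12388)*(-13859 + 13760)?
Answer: 3245022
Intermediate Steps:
(-45166 + 12388)*(-13859 + 13760) = -32778*(-99) = 3245022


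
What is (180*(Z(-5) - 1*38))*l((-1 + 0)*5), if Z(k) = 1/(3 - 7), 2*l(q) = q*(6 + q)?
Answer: 34425/2 ≈ 17213.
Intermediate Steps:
l(q) = q*(6 + q)/2 (l(q) = (q*(6 + q))/2 = q*(6 + q)/2)
Z(k) = -¼ (Z(k) = 1/(-4) = -¼)
(180*(Z(-5) - 1*38))*l((-1 + 0)*5) = (180*(-¼ - 1*38))*(((-1 + 0)*5)*(6 + (-1 + 0)*5)/2) = (180*(-¼ - 38))*((-1*5)*(6 - 1*5)/2) = (180*(-153/4))*((½)*(-5)*(6 - 5)) = -6885*(-5)/2 = -6885*(-5/2) = 34425/2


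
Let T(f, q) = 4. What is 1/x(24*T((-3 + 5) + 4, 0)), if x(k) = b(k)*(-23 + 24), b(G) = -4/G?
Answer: -24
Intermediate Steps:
x(k) = -4/k (x(k) = (-4/k)*(-23 + 24) = -4/k*1 = -4/k)
1/x(24*T((-3 + 5) + 4, 0)) = 1/(-4/(24*4)) = 1/(-4/96) = 1/(-4*1/96) = 1/(-1/24) = -24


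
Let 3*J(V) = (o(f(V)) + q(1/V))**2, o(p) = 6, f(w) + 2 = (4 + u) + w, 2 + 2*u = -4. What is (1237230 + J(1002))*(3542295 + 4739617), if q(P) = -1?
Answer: 30740096999080/3 ≈ 1.0247e+13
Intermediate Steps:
u = -3 (u = -1 + (1/2)*(-4) = -1 - 2 = -3)
f(w) = -1 + w (f(w) = -2 + ((4 - 3) + w) = -2 + (1 + w) = -1 + w)
J(V) = 25/3 (J(V) = (6 - 1)**2/3 = (1/3)*5**2 = (1/3)*25 = 25/3)
(1237230 + J(1002))*(3542295 + 4739617) = (1237230 + 25/3)*(3542295 + 4739617) = (3711715/3)*8281912 = 30740096999080/3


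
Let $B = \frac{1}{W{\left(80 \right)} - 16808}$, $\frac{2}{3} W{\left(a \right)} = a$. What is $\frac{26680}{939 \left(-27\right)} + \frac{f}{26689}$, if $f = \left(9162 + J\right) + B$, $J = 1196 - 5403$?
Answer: $- \frac{9786484127993}{11291872069296} \approx -0.86668$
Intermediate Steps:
$W{\left(a \right)} = \frac{3 a}{2}$
$J = -4207$ ($J = 1196 - 5403 = -4207$)
$B = - \frac{1}{16688}$ ($B = \frac{1}{\frac{3}{2} \cdot 80 - 16808} = \frac{1}{120 - 16808} = \frac{1}{-16688} = - \frac{1}{16688} \approx -5.9923 \cdot 10^{-5}$)
$f = \frac{82689039}{16688}$ ($f = \left(9162 - 4207\right) - \frac{1}{16688} = 4955 - \frac{1}{16688} = \frac{82689039}{16688} \approx 4955.0$)
$\frac{26680}{939 \left(-27\right)} + \frac{f}{26689} = \frac{26680}{939 \left(-27\right)} + \frac{82689039}{16688 \cdot 26689} = \frac{26680}{-25353} + \frac{82689039}{16688} \cdot \frac{1}{26689} = 26680 \left(- \frac{1}{25353}\right) + \frac{82689039}{445386032} = - \frac{26680}{25353} + \frac{82689039}{445386032} = - \frac{9786484127993}{11291872069296}$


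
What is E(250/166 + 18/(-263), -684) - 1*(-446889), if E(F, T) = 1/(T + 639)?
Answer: 20110004/45 ≈ 4.4689e+5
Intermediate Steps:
E(F, T) = 1/(639 + T)
E(250/166 + 18/(-263), -684) - 1*(-446889) = 1/(639 - 684) - 1*(-446889) = 1/(-45) + 446889 = -1/45 + 446889 = 20110004/45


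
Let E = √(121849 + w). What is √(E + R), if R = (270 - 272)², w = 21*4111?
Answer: √(4 + 2*√52045) ≈ 21.454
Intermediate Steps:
w = 86331
R = 4 (R = (-2)² = 4)
E = 2*√52045 (E = √(121849 + 86331) = √208180 = 2*√52045 ≈ 456.27)
√(E + R) = √(2*√52045 + 4) = √(4 + 2*√52045)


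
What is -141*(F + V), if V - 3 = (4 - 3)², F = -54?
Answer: 7050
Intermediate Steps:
V = 4 (V = 3 + (4 - 3)² = 3 + 1² = 3 + 1 = 4)
-141*(F + V) = -141*(-54 + 4) = -141*(-50) = 7050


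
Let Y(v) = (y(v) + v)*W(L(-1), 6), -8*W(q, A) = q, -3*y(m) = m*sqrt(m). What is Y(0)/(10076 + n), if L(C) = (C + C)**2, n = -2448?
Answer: 0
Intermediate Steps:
y(m) = -m**(3/2)/3 (y(m) = -m*sqrt(m)/3 = -m**(3/2)/3)
L(C) = 4*C**2 (L(C) = (2*C)**2 = 4*C**2)
W(q, A) = -q/8
Y(v) = -v/2 + v**(3/2)/6 (Y(v) = (-v**(3/2)/3 + v)*(-(-1)**2/2) = (v - v**(3/2)/3)*(-1/2) = -v/2 + v**(3/2)/6)
Y(0)/(10076 + n) = (-1/2*0 + 0**(3/2)/6)/(10076 - 2448) = (0 + (1/6)*0)/7628 = (0 + 0)/7628 = (1/7628)*0 = 0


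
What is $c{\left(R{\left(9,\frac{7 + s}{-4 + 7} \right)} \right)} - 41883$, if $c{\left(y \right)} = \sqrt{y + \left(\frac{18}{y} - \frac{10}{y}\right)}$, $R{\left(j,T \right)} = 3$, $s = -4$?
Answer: $-41883 + \frac{\sqrt{51}}{3} \approx -41881.0$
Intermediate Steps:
$c{\left(y \right)} = \sqrt{y + \frac{8}{y}}$
$c{\left(R{\left(9,\frac{7 + s}{-4 + 7} \right)} \right)} - 41883 = \sqrt{3 + \frac{8}{3}} - 41883 = \sqrt{\frac{17}{3}} - 41883 = \frac{\sqrt{51}}{3} - 41883 = -41883 + \frac{\sqrt{51}}{3}$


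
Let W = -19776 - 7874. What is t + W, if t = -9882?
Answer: -37532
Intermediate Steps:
W = -27650
t + W = -9882 - 27650 = -37532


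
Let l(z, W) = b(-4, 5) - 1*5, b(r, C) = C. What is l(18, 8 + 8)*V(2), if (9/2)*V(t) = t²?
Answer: 0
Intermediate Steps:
l(z, W) = 0 (l(z, W) = 5 - 1*5 = 5 - 5 = 0)
V(t) = 2*t²/9
l(18, 8 + 8)*V(2) = 0*((2/9)*2²) = 0*((2/9)*4) = 0*(8/9) = 0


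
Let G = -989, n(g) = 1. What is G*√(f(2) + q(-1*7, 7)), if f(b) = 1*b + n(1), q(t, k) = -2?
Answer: -989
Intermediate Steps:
f(b) = 1 + b (f(b) = 1*b + 1 = b + 1 = 1 + b)
G*√(f(2) + q(-1*7, 7)) = -989*√((1 + 2) - 2) = -989*√(3 - 2) = -989*√1 = -989*1 = -989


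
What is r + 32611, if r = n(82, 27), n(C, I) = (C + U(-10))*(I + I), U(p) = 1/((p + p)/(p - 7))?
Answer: 370849/10 ≈ 37085.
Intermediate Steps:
U(p) = (-7 + p)/(2*p) (U(p) = 1/((2*p)/(-7 + p)) = 1/(2*p/(-7 + p)) = (-7 + p)/(2*p))
n(C, I) = 2*I*(17/20 + C) (n(C, I) = (C + (½)*(-7 - 10)/(-10))*(I + I) = (C + (½)*(-⅒)*(-17))*(2*I) = (C + 17/20)*(2*I) = (17/20 + C)*(2*I) = 2*I*(17/20 + C))
r = 44739/10 (r = (⅒)*27*(17 + 20*82) = (⅒)*27*(17 + 1640) = (⅒)*27*1657 = 44739/10 ≈ 4473.9)
r + 32611 = 44739/10 + 32611 = 370849/10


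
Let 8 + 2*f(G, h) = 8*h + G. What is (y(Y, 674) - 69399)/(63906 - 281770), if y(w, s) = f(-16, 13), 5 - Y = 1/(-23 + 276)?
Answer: 69359/217864 ≈ 0.31836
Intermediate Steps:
Y = 1264/253 (Y = 5 - 1/(-23 + 276) = 5 - 1/253 = 1264/253 ≈ 4.9960)
f(G, h) = -4 + G/2 + 4*h (f(G, h) = -4 + (8*h + G)/2 = -4 + (G + 8*h)/2 = -4 + (G/2 + 4*h) = -4 + G/2 + 4*h)
y(w, s) = 40 (y(w, s) = -4 + (½)*(-16) + 4*13 = -4 - 8 + 52 = 40)
(y(Y, 674) - 69399)/(63906 - 281770) = (40 - 69399)/(63906 - 281770) = -69359/(-217864) = -69359*(-1/217864) = 69359/217864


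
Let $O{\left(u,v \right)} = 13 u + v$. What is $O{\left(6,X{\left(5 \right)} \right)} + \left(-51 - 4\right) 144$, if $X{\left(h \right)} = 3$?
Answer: $-7839$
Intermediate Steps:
$O{\left(u,v \right)} = v + 13 u$
$O{\left(6,X{\left(5 \right)} \right)} + \left(-51 - 4\right) 144 = \left(3 + 13 \cdot 6\right) + \left(-51 - 4\right) 144 = \left(3 + 78\right) - 7920 = 81 - 7920 = -7839$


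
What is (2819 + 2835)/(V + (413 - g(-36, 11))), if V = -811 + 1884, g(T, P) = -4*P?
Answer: 2827/765 ≈ 3.6954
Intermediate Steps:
V = 1073
(2819 + 2835)/(V + (413 - g(-36, 11))) = (2819 + 2835)/(1073 + (413 - (-4)*11)) = 5654/(1073 + (413 - 1*(-44))) = 5654/(1073 + (413 + 44)) = 5654/(1073 + 457) = 5654/1530 = 5654*(1/1530) = 2827/765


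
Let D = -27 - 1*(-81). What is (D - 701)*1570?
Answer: -1015790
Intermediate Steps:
D = 54 (D = -27 + 81 = 54)
(D - 701)*1570 = (54 - 701)*1570 = -647*1570 = -1015790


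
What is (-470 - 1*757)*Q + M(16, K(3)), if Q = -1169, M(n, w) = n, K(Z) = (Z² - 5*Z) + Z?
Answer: 1434379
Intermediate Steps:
K(Z) = Z² - 4*Z
(-470 - 1*757)*Q + M(16, K(3)) = (-470 - 1*757)*(-1169) + 16 = (-470 - 757)*(-1169) + 16 = -1227*(-1169) + 16 = 1434363 + 16 = 1434379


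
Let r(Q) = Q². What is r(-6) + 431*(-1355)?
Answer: -583969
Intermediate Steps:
r(-6) + 431*(-1355) = (-6)² + 431*(-1355) = 36 - 584005 = -583969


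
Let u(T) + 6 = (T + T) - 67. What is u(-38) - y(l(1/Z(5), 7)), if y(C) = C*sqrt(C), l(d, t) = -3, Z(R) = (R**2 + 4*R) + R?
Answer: -149 + 3*I*sqrt(3) ≈ -149.0 + 5.1962*I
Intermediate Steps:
Z(R) = R**2 + 5*R
u(T) = -73 + 2*T (u(T) = -6 + ((T + T) - 67) = -6 + (2*T - 67) = -6 + (-67 + 2*T) = -73 + 2*T)
y(C) = C**(3/2)
u(-38) - y(l(1/Z(5), 7)) = (-73 + 2*(-38)) - (-3)**(3/2) = (-73 - 76) - (-3)*I*sqrt(3) = -149 + 3*I*sqrt(3)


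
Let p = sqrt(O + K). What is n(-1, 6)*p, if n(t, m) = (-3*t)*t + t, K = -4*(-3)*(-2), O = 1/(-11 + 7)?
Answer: -2*I*sqrt(97) ≈ -19.698*I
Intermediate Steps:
O = -1/4 (O = 1/(-4) = -1/4 ≈ -0.25000)
K = -24 (K = 12*(-2) = -24)
n(t, m) = t - 3*t**2 (n(t, m) = -3*t**2 + t = t - 3*t**2)
p = I*sqrt(97)/2 (p = sqrt(-1/4 - 24) = sqrt(-97/4) = I*sqrt(97)/2 ≈ 4.9244*I)
n(-1, 6)*p = (-(1 - 3*(-1)))*(I*sqrt(97)/2) = (-(1 + 3))*(I*sqrt(97)/2) = (-1*4)*(I*sqrt(97)/2) = -2*I*sqrt(97)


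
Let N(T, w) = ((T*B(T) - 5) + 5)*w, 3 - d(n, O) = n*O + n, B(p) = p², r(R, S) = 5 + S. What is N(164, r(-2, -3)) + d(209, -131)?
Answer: 8849061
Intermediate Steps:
d(n, O) = 3 - n - O*n (d(n, O) = 3 - (n*O + n) = 3 - (O*n + n) = 3 - (n + O*n) = 3 + (-n - O*n) = 3 - n - O*n)
N(T, w) = w*T³ (N(T, w) = ((T*T² - 5) + 5)*w = ((T³ - 5) + 5)*w = ((-5 + T³) + 5)*w = T³*w = w*T³)
N(164, r(-2, -3)) + d(209, -131) = (5 - 3)*164³ + (3 - 1*209 - 1*(-131)*209) = 2*4410944 + (3 - 209 + 27379) = 8821888 + 27173 = 8849061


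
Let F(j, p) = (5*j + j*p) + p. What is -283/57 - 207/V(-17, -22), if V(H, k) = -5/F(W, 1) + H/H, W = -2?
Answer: -134317/912 ≈ -147.28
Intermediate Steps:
F(j, p) = p + 5*j + j*p
V(H, k) = 16/11 (V(H, k) = -5/(1 + 5*(-2) - 2*1) + H/H = -5/(1 - 10 - 2) + 1 = -5/(-11) + 1 = -5*(-1/11) + 1 = 5/11 + 1 = 16/11)
-283/57 - 207/V(-17, -22) = -283/57 - 207/16/11 = -283*1/57 - 207*11/16 = -283/57 - 2277/16 = -134317/912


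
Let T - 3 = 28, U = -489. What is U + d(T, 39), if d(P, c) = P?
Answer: -458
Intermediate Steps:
T = 31 (T = 3 + 28 = 31)
U + d(T, 39) = -489 + 31 = -458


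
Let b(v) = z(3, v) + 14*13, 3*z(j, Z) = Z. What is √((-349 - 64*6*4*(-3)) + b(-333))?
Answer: √4330 ≈ 65.803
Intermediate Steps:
z(j, Z) = Z/3
b(v) = 182 + v/3 (b(v) = v/3 + 14*13 = v/3 + 182 = 182 + v/3)
√((-349 - 64*6*4*(-3)) + b(-333)) = √((-349 - 64*6*4*(-3)) + (182 + (⅓)*(-333))) = √((-349 - 1536*(-3)) + (182 - 111)) = √((-349 - 64*(-72)) + 71) = √((-349 + 4608) + 71) = √(4259 + 71) = √4330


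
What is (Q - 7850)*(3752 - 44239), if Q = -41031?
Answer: 1979045047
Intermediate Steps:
(Q - 7850)*(3752 - 44239) = (-41031 - 7850)*(3752 - 44239) = -48881*(-40487) = 1979045047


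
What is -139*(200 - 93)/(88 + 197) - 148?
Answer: -57053/285 ≈ -200.19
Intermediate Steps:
-139*(200 - 93)/(88 + 197) - 148 = -14873/285 - 148 = -57053/285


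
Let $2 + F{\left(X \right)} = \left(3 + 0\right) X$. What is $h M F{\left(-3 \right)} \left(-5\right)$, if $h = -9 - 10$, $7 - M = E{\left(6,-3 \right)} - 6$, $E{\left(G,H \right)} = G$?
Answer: $-7315$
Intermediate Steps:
$F{\left(X \right)} = -2 + 3 X$ ($F{\left(X \right)} = -2 + \left(3 + 0\right) X = -2 + 3 X$)
$M = 7$ ($M = 7 - \left(6 - 6\right) = 7 - 0 = 7 + 0 = 7$)
$h = -19$
$h M F{\left(-3 \right)} \left(-5\right) = \left(-19\right) 7 \left(-2 + 3 \left(-3\right)\right) \left(-5\right) = - 133 \left(-2 - 9\right) \left(-5\right) = - 133 \left(\left(-11\right) \left(-5\right)\right) = \left(-133\right) 55 = -7315$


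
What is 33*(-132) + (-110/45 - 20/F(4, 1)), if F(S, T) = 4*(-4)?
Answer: -156859/36 ≈ -4357.2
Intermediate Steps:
F(S, T) = -16
33*(-132) + (-110/45 - 20/F(4, 1)) = 33*(-132) + (-110/45 - 20/(-16)) = -4356 + (-110*1/45 - 20*(-1/16)) = -4356 + (-22/9 + 5/4) = -4356 - 43/36 = -156859/36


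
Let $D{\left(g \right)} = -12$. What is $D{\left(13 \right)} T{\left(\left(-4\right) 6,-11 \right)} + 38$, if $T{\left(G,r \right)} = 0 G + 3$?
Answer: $2$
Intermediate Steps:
$T{\left(G,r \right)} = 3$ ($T{\left(G,r \right)} = 0 + 3 = 3$)
$D{\left(13 \right)} T{\left(\left(-4\right) 6,-11 \right)} + 38 = \left(-12\right) 3 + 38 = -36 + 38 = 2$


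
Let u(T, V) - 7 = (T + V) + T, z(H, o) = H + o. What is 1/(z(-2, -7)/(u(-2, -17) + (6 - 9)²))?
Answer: 5/9 ≈ 0.55556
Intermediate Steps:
u(T, V) = 7 + V + 2*T (u(T, V) = 7 + ((T + V) + T) = 7 + (V + 2*T) = 7 + V + 2*T)
1/(z(-2, -7)/(u(-2, -17) + (6 - 9)²)) = 1/((-2 - 7)/((7 - 17 + 2*(-2)) + (6 - 9)²)) = 1/(-9/((7 - 17 - 4) + (-3)²)) = 1/(-9/(-14 + 9)) = 1/(-9/(-5)) = 1/(-9*(-⅕)) = 1/(9/5) = 5/9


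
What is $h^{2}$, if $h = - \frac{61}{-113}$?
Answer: $\frac{3721}{12769} \approx 0.29141$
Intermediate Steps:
$h = \frac{61}{113}$ ($h = \left(-61\right) \left(- \frac{1}{113}\right) = \frac{61}{113} \approx 0.53982$)
$h^{2} = \left(\frac{61}{113}\right)^{2} = \frac{3721}{12769}$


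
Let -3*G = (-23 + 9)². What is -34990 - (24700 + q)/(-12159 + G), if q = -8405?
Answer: -1283139385/36673 ≈ -34989.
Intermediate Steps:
G = -196/3 (G = -(-23 + 9)²/3 = -⅓*(-14)² = -⅓*196 = -196/3 ≈ -65.333)
-34990 - (24700 + q)/(-12159 + G) = -34990 - (24700 - 8405)/(-12159 - 196/3) = -34990 - 16295/(-36673/3) = -34990 - 16295*(-3)/36673 = -34990 - 1*(-48885/36673) = -34990 + 48885/36673 = -1283139385/36673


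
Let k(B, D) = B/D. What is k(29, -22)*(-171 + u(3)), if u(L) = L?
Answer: 2436/11 ≈ 221.45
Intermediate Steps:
k(29, -22)*(-171 + u(3)) = (29/(-22))*(-171 + 3) = (29*(-1/22))*(-168) = -29/22*(-168) = 2436/11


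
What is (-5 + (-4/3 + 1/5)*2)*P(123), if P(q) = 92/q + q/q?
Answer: -4687/369 ≈ -12.702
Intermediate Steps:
P(q) = 1 + 92/q (P(q) = 92/q + 1 = 1 + 92/q)
(-5 + (-4/3 + 1/5)*2)*P(123) = (-5 + (-4/3 + 1/5)*2)*((92 + 123)/123) = (-5 + (-4*1/3 + 1*(1/5))*2)*((1/123)*215) = (-5 + (-4/3 + 1/5)*2)*(215/123) = (-5 - 17/15*2)*(215/123) = (-5 - 34/15)*(215/123) = -109/15*215/123 = -4687/369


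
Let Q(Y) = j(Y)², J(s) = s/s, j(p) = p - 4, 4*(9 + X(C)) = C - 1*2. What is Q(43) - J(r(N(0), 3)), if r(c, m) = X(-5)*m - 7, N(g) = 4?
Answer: 1520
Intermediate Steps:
X(C) = -19/2 + C/4 (X(C) = -9 + (C - 1*2)/4 = -9 + (C - 2)/4 = -9 + (-2 + C)/4 = -9 + (-½ + C/4) = -19/2 + C/4)
r(c, m) = -7 - 43*m/4 (r(c, m) = (-19/2 + (¼)*(-5))*m - 7 = (-19/2 - 5/4)*m - 7 = -43*m/4 - 7 = -7 - 43*m/4)
j(p) = -4 + p
J(s) = 1
Q(Y) = (-4 + Y)²
Q(43) - J(r(N(0), 3)) = (-4 + 43)² - 1*1 = 39² - 1 = 1521 - 1 = 1520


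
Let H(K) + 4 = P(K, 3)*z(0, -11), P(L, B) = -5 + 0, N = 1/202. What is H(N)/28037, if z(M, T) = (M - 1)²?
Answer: -9/28037 ≈ -0.00032100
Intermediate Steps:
N = 1/202 ≈ 0.0049505
z(M, T) = (-1 + M)²
P(L, B) = -5
H(K) = -9 (H(K) = -4 - 5*(-1 + 0)² = -4 - 5*(-1)² = -4 - 5*1 = -4 - 5 = -9)
H(N)/28037 = -9/28037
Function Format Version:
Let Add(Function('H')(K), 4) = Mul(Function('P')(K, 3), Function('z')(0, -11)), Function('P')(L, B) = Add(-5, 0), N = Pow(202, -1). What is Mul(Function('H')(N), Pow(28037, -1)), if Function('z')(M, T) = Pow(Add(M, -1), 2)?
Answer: Rational(-9, 28037) ≈ -0.00032100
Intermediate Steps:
N = Rational(1, 202) ≈ 0.0049505
Function('z')(M, T) = Pow(Add(-1, M), 2)
Function('P')(L, B) = -5
Function('H')(K) = -9 (Function('H')(K) = Add(-4, Mul(-5, Pow(Add(-1, 0), 2))) = Add(-4, Mul(-5, Pow(-1, 2))) = Add(-4, Mul(-5, 1)) = Add(-4, -5) = -9)
Mul(Function('H')(N), Pow(28037, -1)) = Mul(-9, Pow(28037, -1)) = Mul(-9, Rational(1, 28037)) = Rational(-9, 28037)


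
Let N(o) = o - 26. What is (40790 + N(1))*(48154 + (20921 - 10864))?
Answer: 2372971415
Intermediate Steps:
N(o) = -26 + o
(40790 + N(1))*(48154 + (20921 - 10864)) = (40790 + (-26 + 1))*(48154 + (20921 - 10864)) = (40790 - 25)*(48154 + 10057) = 40765*58211 = 2372971415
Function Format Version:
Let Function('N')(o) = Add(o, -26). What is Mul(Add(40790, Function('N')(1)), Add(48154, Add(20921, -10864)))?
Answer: 2372971415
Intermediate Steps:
Function('N')(o) = Add(-26, o)
Mul(Add(40790, Function('N')(1)), Add(48154, Add(20921, -10864))) = Mul(Add(40790, Add(-26, 1)), Add(48154, Add(20921, -10864))) = Mul(Add(40790, -25), Add(48154, 10057)) = Mul(40765, 58211) = 2372971415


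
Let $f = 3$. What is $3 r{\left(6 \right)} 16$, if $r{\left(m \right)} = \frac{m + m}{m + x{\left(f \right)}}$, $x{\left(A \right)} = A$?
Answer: $64$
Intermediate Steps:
$r{\left(m \right)} = \frac{2 m}{3 + m}$ ($r{\left(m \right)} = \frac{m + m}{m + 3} = \frac{2 m}{3 + m}$)
$3 r{\left(6 \right)} 16 = 3 \cdot 2 \cdot 6 \frac{1}{3 + 6} \cdot 16 = 3 \cdot 2 \cdot 6 \cdot \frac{1}{9} \cdot 16 = 3 \cdot \frac{4}{3} \cdot 16 = 4 \cdot 16 = 64$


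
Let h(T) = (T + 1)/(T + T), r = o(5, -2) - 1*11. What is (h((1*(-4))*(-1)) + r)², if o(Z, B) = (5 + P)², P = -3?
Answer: 2601/64 ≈ 40.641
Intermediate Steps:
o(Z, B) = 4 (o(Z, B) = (5 - 3)² = 2² = 4)
r = -7 (r = 4 - 1*11 = 4 - 11 = -7)
h(T) = (1 + T)/(2*T) (h(T) = (1 + T)/((2*T)) = (1 + T)*(1/(2*T)) = (1 + T)/(2*T))
(h((1*(-4))*(-1)) + r)² = ((1 + (1*(-4))*(-1))/(2*(((1*(-4))*(-1)))) - 7)² = ((1 - 4*(-1))/(2*((-4*(-1)))) - 7)² = ((½)*(1 + 4)/4 - 7)² = ((½)*(¼)*5 - 7)² = (5/8 - 7)² = (-51/8)² = 2601/64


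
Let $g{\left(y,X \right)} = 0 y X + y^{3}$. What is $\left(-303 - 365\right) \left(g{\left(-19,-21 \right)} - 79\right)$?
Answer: $4634584$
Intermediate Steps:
$g{\left(y,X \right)} = y^{3}$ ($g{\left(y,X \right)} = 0 X + y^{3} = 0 + y^{3} = y^{3}$)
$\left(-303 - 365\right) \left(g{\left(-19,-21 \right)} - 79\right) = \left(-303 - 365\right) \left(\left(-19\right)^{3} - 79\right) = - 668 \left(-6859 - 79\right) = \left(-668\right) \left(-6938\right) = 4634584$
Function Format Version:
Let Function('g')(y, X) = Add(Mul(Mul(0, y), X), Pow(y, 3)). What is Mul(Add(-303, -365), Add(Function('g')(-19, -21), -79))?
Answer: 4634584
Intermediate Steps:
Function('g')(y, X) = Pow(y, 3) (Function('g')(y, X) = Add(Mul(0, X), Pow(y, 3)) = Add(0, Pow(y, 3)) = Pow(y, 3))
Mul(Add(-303, -365), Add(Function('g')(-19, -21), -79)) = Mul(Add(-303, -365), Add(Pow(-19, 3), -79)) = Mul(-668, Add(-6859, -79)) = Mul(-668, -6938) = 4634584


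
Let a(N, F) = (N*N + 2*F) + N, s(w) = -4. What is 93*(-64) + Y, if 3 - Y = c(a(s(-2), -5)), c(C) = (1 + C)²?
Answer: -5958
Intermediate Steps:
a(N, F) = N + N² + 2*F (a(N, F) = (N² + 2*F) + N = N + N² + 2*F)
Y = -6 (Y = 3 - (1 + (-4 + (-4)² + 2*(-5)))² = 3 - (1 + (-4 + 16 - 10))² = 3 - (1 + 2)² = 3 - 1*3² = 3 - 1*9 = 3 - 9 = -6)
93*(-64) + Y = 93*(-64) - 6 = -5952 - 6 = -5958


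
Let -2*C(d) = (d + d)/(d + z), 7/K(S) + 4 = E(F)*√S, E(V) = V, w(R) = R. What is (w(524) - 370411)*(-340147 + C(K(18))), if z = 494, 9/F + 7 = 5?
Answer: 10703686680082434150/85074161 - 17267434821*√2/85074161 ≈ 1.2582e+11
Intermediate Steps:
F = -9/2 (F = 9/(-7 + 5) = 9/(-2) = 9*(-½) = -9/2 ≈ -4.5000)
K(S) = 7/(-4 - 9*√S/2)
C(d) = -d/(494 + d) (C(d) = -(d + d)/(2*(d + 494)) = -2*d/(2*(494 + d)) = -d/(494 + d))
(w(524) - 370411)*(-340147 + C(K(18))) = (524 - 370411)*(-340147 - 14/(-8 - 27*√2)/(494 + 14/(-8 - 27*√2))) = -369887*(-340147 - 14/(-8 - 27*√2)/(494 + 14/(-8 - 27*√2))) = -369887*(-340147 - 14/((-8 - 27*√2)*(494 + 14/(-8 - 27*√2)))) = 125815953389 + 5178418/((-8 - 27*√2)*(494 + 14/(-8 - 27*√2)))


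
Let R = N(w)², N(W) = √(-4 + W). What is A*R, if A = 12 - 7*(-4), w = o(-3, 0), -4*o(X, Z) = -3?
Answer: -130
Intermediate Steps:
o(X, Z) = ¾ (o(X, Z) = -¼*(-3) = ¾)
w = ¾ ≈ 0.75000
R = -13/4 (R = (√(-4 + ¾))² = (√(-13/4))² = (I*√13/2)² = -13/4 ≈ -3.2500)
A = 40 (A = 12 + 28 = 40)
A*R = 40*(-13/4) = -130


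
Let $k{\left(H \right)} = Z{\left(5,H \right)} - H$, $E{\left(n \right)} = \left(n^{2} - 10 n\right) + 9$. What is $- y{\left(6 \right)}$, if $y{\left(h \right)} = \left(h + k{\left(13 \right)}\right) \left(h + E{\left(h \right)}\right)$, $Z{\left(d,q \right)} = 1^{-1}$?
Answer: $-54$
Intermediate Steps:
$Z{\left(d,q \right)} = 1$
$E{\left(n \right)} = 9 + n^{2} - 10 n$
$k{\left(H \right)} = 1 - H$
$y{\left(h \right)} = \left(-12 + h\right) \left(9 + h^{2} - 9 h\right)$ ($y{\left(h \right)} = \left(h + \left(1 - 13\right)\right) \left(h + \left(9 + h^{2} - 10 h\right)\right) = \left(h + \left(1 - 13\right)\right) \left(9 + h^{2} - 9 h\right) = \left(h - 12\right) \left(9 + h^{2} - 9 h\right) = \left(-12 + h\right) \left(9 + h^{2} - 9 h\right)$)
$- y{\left(6 \right)} = - (-108 + 6^{3} - 21 \cdot 6^{2} + 117 \cdot 6) = - (-108 + 216 - 756 + 702) = \left(-1\right) 54 = -54$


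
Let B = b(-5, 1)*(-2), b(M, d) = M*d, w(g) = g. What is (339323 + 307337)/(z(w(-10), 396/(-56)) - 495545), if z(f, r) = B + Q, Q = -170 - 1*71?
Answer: -161665/123944 ≈ -1.3043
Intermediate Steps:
Q = -241 (Q = -170 - 71 = -241)
B = 10 (B = -5*1*(-2) = -5*(-2) = 10)
z(f, r) = -231 (z(f, r) = 10 - 241 = -231)
(339323 + 307337)/(z(w(-10), 396/(-56)) - 495545) = (339323 + 307337)/(-231 - 495545) = 646660/(-495776) = 646660*(-1/495776) = -161665/123944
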